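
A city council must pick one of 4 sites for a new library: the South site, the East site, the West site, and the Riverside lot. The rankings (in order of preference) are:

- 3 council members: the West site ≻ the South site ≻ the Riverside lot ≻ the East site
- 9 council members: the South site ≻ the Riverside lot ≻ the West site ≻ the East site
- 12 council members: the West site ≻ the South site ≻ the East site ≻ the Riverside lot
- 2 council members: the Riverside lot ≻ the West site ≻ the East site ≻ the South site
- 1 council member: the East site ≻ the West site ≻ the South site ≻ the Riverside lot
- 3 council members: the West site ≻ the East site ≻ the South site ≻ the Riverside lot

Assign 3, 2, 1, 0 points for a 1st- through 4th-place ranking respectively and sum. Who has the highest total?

the South site: 3·2 + 9·3 + 12·2 + 2·0 + 1·1 + 3·1 = 61
the East site: 3·0 + 9·0 + 12·1 + 2·1 + 1·3 + 3·2 = 23
the West site: 3·3 + 9·1 + 12·3 + 2·2 + 1·2 + 3·3 = 69
the Riverside lot: 3·1 + 9·2 + 12·0 + 2·3 + 1·0 + 3·0 = 27
the West site has the highest Borda score (69).

the West site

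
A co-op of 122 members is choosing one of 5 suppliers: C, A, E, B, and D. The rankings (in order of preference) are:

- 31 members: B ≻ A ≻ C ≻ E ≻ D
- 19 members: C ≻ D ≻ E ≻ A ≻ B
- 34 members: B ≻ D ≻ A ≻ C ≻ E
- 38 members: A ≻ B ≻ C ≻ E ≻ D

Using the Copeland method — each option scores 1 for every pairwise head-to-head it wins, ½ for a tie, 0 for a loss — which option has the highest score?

C: beats E and D; loses to A and B → score 2.
A: beats C, E, and D; loses to B → score 3.
E: beats D; loses to C, A, and B → score 1.
B: beats C, A, E, and D → score 4.
D: loses to C, A, E, and B → score 0.
B has the best pairwise record.

B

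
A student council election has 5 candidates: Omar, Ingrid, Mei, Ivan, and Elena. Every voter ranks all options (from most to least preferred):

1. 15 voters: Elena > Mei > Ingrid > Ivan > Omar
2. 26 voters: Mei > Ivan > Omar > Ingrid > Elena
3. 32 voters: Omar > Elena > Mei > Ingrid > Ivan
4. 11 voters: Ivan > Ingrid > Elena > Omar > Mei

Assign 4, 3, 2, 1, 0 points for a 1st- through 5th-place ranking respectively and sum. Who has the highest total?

Omar: 15·0 + 26·2 + 32·4 + 11·1 = 191
Ingrid: 15·2 + 26·1 + 32·1 + 11·3 = 121
Mei: 15·3 + 26·4 + 32·2 + 11·0 = 213
Ivan: 15·1 + 26·3 + 32·0 + 11·4 = 137
Elena: 15·4 + 26·0 + 32·3 + 11·2 = 178
Mei has the highest Borda score (213).

Mei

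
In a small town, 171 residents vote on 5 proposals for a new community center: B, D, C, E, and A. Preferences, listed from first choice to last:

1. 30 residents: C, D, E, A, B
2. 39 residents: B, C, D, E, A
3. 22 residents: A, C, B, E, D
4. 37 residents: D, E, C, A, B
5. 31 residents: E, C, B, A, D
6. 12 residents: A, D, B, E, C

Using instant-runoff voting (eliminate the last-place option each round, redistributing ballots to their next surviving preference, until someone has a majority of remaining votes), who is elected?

Round 1: B 39, D 37, C 30, E 31, A 34. Eliminate C.
Round 2: B 39, D 67, E 31, A 34. Eliminate E.
Round 3: B 70, D 67, A 34. Eliminate A.
Round 4: B 92, D 79. B has a majority.

B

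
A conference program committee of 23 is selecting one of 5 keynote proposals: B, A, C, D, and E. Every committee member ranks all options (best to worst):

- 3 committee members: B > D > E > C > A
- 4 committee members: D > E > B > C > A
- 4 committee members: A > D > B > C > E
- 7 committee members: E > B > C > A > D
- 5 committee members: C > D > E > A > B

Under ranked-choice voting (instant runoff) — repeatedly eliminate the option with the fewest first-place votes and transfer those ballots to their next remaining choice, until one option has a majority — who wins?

Round 1: B 3, A 4, C 5, D 4, E 7. Eliminate B.
Round 2: A 4, C 5, D 7, E 7. Eliminate A.
Round 3: C 5, D 11, E 7. Eliminate C.
Round 4: D 16, E 7. D has a majority.

D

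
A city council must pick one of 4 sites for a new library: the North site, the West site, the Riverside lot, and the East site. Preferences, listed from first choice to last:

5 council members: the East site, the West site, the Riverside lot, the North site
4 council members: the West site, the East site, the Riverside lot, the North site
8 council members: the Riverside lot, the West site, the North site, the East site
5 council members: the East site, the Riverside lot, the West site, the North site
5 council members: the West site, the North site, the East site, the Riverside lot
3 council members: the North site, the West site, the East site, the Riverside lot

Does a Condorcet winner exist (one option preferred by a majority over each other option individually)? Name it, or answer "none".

the West site vs the North site: 27–3 for the West site.
the West site vs the Riverside lot: 17–13 for the West site.
the West site vs the East site: 20–10 for the West site.
the West site beats every other option head-to-head.

the West site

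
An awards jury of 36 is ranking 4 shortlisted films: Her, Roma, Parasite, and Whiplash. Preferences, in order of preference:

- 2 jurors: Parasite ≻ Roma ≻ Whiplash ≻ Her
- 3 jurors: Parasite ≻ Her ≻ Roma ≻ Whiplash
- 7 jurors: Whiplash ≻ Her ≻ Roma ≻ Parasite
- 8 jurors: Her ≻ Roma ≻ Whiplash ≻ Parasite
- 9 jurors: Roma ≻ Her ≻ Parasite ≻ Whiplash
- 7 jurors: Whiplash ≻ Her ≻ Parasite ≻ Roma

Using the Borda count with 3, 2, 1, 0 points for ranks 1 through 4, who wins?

Her

Her: 2·0 + 3·2 + 7·2 + 8·3 + 9·2 + 7·2 = 76
Roma: 2·2 + 3·1 + 7·1 + 8·2 + 9·3 + 7·0 = 57
Parasite: 2·3 + 3·3 + 7·0 + 8·0 + 9·1 + 7·1 = 31
Whiplash: 2·1 + 3·0 + 7·3 + 8·1 + 9·0 + 7·3 = 52
Her has the highest Borda score (76).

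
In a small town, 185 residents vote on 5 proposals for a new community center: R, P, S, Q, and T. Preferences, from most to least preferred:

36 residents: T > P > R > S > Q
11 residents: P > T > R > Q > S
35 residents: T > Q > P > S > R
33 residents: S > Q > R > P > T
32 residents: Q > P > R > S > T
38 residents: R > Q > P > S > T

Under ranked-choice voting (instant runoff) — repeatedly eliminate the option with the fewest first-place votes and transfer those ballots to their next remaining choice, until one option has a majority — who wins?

Round 1: R 38, P 11, S 33, Q 32, T 71. Eliminate P.
Round 2: R 38, S 33, Q 32, T 82. Eliminate Q.
Round 3: R 70, S 33, T 82. Eliminate S.
Round 4: R 103, T 82. R has a majority.

R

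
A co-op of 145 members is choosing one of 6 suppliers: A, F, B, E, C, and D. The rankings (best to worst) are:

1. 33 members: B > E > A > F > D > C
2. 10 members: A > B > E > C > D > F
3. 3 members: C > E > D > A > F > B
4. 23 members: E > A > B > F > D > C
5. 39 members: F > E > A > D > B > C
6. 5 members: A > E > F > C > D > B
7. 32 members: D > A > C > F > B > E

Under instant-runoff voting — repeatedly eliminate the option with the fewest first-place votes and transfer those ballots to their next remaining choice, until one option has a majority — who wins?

Round 1: A 15, F 39, B 33, E 23, C 3, D 32. Eliminate C.
Round 2: A 15, F 39, B 33, E 26, D 32. Eliminate A.
Round 3: F 39, B 43, E 31, D 32. Eliminate E.
Round 4: F 44, B 66, D 35. Eliminate D.
Round 5: F 79, B 66. F has a majority.

F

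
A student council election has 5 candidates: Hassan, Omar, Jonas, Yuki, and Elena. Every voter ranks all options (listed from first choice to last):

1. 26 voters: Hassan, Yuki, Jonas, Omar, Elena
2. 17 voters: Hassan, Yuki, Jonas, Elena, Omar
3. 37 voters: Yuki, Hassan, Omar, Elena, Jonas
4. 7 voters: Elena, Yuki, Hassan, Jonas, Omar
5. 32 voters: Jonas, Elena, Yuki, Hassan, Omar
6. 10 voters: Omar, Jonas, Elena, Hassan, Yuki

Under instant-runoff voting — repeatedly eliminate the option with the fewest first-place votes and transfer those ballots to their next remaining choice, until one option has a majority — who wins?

Yuki

Round 1: Hassan 43, Omar 10, Jonas 32, Yuki 37, Elena 7. Eliminate Elena.
Round 2: Hassan 43, Omar 10, Jonas 32, Yuki 44. Eliminate Omar.
Round 3: Hassan 43, Jonas 42, Yuki 44. Eliminate Jonas.
Round 4: Hassan 53, Yuki 76. Yuki has a majority.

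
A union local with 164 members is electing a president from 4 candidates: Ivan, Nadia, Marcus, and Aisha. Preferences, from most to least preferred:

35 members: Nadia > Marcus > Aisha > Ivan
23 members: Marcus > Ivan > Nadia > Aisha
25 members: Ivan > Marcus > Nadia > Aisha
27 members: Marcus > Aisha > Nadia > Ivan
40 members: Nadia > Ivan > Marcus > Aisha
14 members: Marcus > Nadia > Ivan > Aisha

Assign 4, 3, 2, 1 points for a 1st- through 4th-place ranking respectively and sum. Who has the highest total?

Marcus

Ivan: 35·1 + 23·3 + 25·4 + 27·1 + 40·3 + 14·2 = 379
Nadia: 35·4 + 23·2 + 25·2 + 27·2 + 40·4 + 14·3 = 492
Marcus: 35·3 + 23·4 + 25·3 + 27·4 + 40·2 + 14·4 = 516
Aisha: 35·2 + 23·1 + 25·1 + 27·3 + 40·1 + 14·1 = 253
Marcus has the highest Borda score (516).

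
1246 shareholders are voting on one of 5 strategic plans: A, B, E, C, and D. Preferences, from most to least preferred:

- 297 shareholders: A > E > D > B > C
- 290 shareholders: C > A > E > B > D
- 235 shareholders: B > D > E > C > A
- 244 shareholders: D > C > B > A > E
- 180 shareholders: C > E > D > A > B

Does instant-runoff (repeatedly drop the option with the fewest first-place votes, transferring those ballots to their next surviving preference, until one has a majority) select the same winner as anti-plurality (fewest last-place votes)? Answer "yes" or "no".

no

Instant-runoff — R1 A 297, B 235, E 0, C 470, D 244 (E out); R2 A 297, B 235, C 470, D 244 (B out); R3 A 297, C 470, D 479 (A out); R4 C 470, D 776 (D winner). Winner: D.
Anti-plurality — last-place votes: A 235, B 180, E 244, C 297, D 290. Winner: B.
The two methods disagree.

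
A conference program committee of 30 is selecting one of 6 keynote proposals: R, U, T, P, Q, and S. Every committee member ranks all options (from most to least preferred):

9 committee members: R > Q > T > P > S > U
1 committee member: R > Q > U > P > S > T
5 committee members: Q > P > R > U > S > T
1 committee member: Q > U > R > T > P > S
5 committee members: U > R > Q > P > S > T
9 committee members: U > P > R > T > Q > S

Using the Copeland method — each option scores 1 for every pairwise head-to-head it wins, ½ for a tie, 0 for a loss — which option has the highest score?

R

R: beats T, P, Q, and S; ties U → score 4.5.
U: beats T, P, and S; ties R; loses to Q → score 3.5.
T: beats S; loses to R, U, P, and Q → score 1.
P: beats T and S; loses to R, U, and Q → score 2.
Q: beats U, T, P, and S; loses to R → score 4.
S: loses to R, U, T, P, and Q → score 0.
R has the best pairwise record.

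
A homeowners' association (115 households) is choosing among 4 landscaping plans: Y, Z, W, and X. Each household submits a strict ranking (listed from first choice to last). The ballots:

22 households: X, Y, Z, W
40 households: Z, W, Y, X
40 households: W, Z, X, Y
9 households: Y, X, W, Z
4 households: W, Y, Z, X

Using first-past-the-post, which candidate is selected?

First-place votes: Y 9, Z 40, W 44, X 22.
W has the most first-place votes.

W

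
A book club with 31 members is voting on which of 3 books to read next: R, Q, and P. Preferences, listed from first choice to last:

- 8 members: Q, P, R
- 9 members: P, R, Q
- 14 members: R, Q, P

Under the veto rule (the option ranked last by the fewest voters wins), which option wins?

R

Last-place votes: R 8, Q 9, P 14.
R is ranked last by the fewest voters, so R wins.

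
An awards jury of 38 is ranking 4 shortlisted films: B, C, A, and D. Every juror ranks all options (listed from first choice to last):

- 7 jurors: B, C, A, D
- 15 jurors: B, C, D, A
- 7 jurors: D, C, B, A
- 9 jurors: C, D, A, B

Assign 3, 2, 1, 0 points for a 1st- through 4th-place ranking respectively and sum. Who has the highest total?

C

B: 7·3 + 15·3 + 7·1 + 9·0 = 73
C: 7·2 + 15·2 + 7·2 + 9·3 = 85
A: 7·1 + 15·0 + 7·0 + 9·1 = 16
D: 7·0 + 15·1 + 7·3 + 9·2 = 54
C has the highest Borda score (85).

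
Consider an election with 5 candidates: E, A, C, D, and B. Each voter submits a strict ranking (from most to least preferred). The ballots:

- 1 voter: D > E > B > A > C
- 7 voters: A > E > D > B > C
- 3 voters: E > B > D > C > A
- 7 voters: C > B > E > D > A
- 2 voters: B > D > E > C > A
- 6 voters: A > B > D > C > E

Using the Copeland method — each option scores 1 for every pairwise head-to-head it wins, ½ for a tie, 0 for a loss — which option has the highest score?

B

E: beats D; ties A and C; loses to B → score 2.
A: beats C; ties E, D, and B → score 2.5.
C: ties E; loses to A, D, and B → score 0.5.
D: beats C; ties A; loses to E and B → score 1.5.
B: beats E, C, and D; ties A → score 3.5.
B has the best pairwise record.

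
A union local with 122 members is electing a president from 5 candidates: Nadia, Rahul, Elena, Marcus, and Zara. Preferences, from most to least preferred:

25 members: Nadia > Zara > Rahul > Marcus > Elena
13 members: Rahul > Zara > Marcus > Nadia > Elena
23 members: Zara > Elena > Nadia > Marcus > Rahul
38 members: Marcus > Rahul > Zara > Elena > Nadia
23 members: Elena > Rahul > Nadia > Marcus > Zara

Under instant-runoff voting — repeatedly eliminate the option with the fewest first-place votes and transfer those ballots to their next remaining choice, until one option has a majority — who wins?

Nadia

Round 1: Nadia 25, Rahul 13, Elena 23, Marcus 38, Zara 23. Eliminate Rahul.
Round 2: Nadia 25, Elena 23, Marcus 38, Zara 36. Eliminate Elena.
Round 3: Nadia 48, Marcus 38, Zara 36. Eliminate Zara.
Round 4: Nadia 71, Marcus 51. Nadia has a majority.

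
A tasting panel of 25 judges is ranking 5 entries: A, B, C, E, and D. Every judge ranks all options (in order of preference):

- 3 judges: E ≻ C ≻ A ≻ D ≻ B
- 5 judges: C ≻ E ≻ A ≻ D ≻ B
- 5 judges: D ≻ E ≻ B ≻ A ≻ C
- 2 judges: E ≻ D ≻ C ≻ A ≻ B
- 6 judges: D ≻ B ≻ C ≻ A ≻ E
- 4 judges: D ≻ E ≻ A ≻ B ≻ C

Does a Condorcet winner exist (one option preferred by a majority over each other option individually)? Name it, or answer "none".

D

D vs A: 17–8 for D.
D vs B: 25–0 for D.
D vs C: 17–8 for D.
D vs E: 15–10 for D.
D beats every other option head-to-head.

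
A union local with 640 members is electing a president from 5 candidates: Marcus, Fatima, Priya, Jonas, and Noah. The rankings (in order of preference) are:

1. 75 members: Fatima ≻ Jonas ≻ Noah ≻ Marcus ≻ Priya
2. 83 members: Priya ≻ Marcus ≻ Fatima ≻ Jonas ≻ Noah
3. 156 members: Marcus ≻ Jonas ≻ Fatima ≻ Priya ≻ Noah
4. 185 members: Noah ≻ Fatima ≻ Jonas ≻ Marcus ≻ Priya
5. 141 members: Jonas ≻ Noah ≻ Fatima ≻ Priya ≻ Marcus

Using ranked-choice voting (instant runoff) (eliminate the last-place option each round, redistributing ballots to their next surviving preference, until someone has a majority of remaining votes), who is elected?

Round 1: Marcus 156, Fatima 75, Priya 83, Jonas 141, Noah 185. Eliminate Fatima.
Round 2: Marcus 156, Priya 83, Jonas 216, Noah 185. Eliminate Priya.
Round 3: Marcus 239, Jonas 216, Noah 185. Eliminate Noah.
Round 4: Marcus 239, Jonas 401. Jonas has a majority.

Jonas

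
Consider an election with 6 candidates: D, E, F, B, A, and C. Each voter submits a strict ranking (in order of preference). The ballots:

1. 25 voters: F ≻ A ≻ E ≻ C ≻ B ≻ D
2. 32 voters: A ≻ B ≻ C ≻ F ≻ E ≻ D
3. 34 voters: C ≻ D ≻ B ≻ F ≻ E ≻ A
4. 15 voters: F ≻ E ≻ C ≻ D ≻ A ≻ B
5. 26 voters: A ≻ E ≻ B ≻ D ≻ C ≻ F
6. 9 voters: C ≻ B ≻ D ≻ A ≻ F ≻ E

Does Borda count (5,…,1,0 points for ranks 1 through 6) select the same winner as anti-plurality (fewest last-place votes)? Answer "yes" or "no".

yes

Borda — scores: D 245, E 305, F 341, B 369, A 423, C 432. Winner: C.
Anti-plurality — last-place votes: D 57, E 9, F 26, B 15, A 34, C 0. Winner: C.
The two methods agree.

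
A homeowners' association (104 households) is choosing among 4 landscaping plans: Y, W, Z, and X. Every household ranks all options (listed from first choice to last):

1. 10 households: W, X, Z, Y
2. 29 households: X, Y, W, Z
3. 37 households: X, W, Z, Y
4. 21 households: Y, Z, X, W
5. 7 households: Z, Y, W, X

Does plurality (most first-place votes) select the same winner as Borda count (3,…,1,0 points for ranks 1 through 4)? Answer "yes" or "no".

Plurality — first-place votes: Y 21, W 10, Z 7, X 66. Winner: X.
Borda — scores: Y 135, W 140, Z 110, X 239. Winner: X.
The two methods agree.

yes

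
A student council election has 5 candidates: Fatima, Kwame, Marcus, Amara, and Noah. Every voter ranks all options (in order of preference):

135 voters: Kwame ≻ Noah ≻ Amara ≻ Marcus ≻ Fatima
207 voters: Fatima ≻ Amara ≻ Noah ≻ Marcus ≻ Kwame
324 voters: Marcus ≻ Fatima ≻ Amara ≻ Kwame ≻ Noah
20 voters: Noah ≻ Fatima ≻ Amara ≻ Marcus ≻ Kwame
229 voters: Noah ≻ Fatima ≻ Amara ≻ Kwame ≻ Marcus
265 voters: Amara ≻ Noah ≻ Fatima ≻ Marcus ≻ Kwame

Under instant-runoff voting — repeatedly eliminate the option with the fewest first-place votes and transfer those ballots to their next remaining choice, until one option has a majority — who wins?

Amara

Round 1: Fatima 207, Kwame 135, Marcus 324, Amara 265, Noah 249. Eliminate Kwame.
Round 2: Fatima 207, Marcus 324, Amara 265, Noah 384. Eliminate Fatima.
Round 3: Marcus 324, Amara 472, Noah 384. Eliminate Marcus.
Round 4: Amara 796, Noah 384. Amara has a majority.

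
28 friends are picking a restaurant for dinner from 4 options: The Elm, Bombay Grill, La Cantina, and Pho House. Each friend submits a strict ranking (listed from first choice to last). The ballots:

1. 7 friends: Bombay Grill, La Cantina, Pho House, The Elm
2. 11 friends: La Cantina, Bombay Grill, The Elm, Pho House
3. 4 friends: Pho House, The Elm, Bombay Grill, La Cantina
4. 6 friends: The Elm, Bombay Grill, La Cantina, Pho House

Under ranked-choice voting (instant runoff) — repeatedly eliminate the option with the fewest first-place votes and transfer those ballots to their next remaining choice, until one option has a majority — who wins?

La Cantina

Round 1: The Elm 6, Bombay Grill 7, La Cantina 11, Pho House 4. Eliminate Pho House.
Round 2: The Elm 10, Bombay Grill 7, La Cantina 11. Eliminate Bombay Grill.
Round 3: The Elm 10, La Cantina 18. La Cantina has a majority.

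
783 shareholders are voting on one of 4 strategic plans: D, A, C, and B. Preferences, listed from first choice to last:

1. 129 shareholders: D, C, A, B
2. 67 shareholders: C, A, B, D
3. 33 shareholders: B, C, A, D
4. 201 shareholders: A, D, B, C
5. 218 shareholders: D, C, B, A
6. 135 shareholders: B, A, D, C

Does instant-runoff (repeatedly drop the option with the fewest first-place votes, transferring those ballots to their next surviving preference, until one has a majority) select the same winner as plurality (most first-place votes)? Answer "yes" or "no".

no

Instant-runoff — R1 D 347, A 201, C 67, B 168 (C out); R2 D 347, A 268, B 168 (B out); R3 D 347, A 436 (A winner). Winner: A.
Plurality — first-place votes: D 347, A 201, C 67, B 168. Winner: D.
The two methods disagree.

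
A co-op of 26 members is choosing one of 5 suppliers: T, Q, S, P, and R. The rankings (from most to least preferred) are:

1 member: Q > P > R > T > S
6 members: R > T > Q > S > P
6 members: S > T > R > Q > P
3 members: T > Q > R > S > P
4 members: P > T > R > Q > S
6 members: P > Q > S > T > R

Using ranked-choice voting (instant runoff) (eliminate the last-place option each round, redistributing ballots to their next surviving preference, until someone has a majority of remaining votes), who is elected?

Round 1: T 3, Q 1, S 6, P 10, R 6. Eliminate Q.
Round 2: T 3, S 6, P 11, R 6. Eliminate T.
Round 3: S 6, P 11, R 9. Eliminate S.
Round 4: P 11, R 15. R has a majority.

R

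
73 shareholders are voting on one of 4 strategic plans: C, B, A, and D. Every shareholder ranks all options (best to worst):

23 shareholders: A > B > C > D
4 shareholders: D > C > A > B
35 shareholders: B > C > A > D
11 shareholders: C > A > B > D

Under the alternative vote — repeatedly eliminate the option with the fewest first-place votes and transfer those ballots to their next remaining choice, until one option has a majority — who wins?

Round 1: C 11, B 35, A 23, D 4. Eliminate D.
Round 2: C 15, B 35, A 23. Eliminate C.
Round 3: B 35, A 38. A has a majority.

A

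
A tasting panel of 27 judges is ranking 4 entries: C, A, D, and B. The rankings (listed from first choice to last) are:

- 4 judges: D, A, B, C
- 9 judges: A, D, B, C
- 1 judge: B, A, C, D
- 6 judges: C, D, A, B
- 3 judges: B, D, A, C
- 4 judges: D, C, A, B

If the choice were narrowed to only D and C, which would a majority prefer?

Voters preferring D to C: 20; preferring C to D: 7.
D wins the head-to-head.

D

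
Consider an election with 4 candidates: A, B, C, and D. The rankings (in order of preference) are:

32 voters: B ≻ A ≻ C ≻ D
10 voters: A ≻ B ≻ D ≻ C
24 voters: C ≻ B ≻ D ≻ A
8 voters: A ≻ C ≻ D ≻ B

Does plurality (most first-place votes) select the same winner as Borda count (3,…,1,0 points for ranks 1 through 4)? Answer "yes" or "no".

yes

Plurality — first-place votes: A 18, B 32, C 24, D 0. Winner: B.
Borda — scores: A 118, B 164, C 120, D 42. Winner: B.
The two methods agree.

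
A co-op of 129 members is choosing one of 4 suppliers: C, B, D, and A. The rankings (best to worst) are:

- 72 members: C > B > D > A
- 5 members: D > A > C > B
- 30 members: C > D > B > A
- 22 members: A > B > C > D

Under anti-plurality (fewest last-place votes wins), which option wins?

Last-place votes: C 0, B 5, D 22, A 102.
C is ranked last by the fewest voters, so C wins.

C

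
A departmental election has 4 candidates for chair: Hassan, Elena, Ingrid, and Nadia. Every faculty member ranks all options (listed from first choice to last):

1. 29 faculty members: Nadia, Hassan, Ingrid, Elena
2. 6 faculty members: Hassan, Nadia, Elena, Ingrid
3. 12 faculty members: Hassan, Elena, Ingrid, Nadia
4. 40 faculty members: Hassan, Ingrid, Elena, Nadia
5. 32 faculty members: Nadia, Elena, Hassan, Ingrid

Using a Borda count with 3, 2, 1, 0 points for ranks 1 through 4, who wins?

Hassan: 29·2 + 6·3 + 12·3 + 40·3 + 32·1 = 264
Elena: 29·0 + 6·1 + 12·2 + 40·1 + 32·2 = 134
Ingrid: 29·1 + 6·0 + 12·1 + 40·2 + 32·0 = 121
Nadia: 29·3 + 6·2 + 12·0 + 40·0 + 32·3 = 195
Hassan has the highest Borda score (264).

Hassan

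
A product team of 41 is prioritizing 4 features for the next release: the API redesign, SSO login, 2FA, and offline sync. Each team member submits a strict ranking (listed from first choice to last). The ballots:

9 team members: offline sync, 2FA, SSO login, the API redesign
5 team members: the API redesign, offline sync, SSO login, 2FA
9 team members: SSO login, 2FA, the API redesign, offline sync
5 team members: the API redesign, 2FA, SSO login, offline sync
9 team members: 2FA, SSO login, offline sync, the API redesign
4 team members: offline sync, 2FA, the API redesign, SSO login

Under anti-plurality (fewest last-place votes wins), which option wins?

SSO login

Last-place votes: the API redesign 18, SSO login 4, 2FA 5, offline sync 14.
SSO login is ranked last by the fewest voters, so SSO login wins.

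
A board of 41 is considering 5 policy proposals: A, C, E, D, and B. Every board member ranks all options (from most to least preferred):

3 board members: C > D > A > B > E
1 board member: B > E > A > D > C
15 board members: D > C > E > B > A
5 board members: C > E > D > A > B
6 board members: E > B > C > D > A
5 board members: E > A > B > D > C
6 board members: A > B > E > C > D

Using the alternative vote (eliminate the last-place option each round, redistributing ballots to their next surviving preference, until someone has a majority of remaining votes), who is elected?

Round 1: A 6, C 8, E 11, D 15, B 1. Eliminate B.
Round 2: A 6, C 8, E 12, D 15. Eliminate A.
Round 3: C 8, E 18, D 15. Eliminate C.
Round 4: E 23, D 18. E has a majority.

E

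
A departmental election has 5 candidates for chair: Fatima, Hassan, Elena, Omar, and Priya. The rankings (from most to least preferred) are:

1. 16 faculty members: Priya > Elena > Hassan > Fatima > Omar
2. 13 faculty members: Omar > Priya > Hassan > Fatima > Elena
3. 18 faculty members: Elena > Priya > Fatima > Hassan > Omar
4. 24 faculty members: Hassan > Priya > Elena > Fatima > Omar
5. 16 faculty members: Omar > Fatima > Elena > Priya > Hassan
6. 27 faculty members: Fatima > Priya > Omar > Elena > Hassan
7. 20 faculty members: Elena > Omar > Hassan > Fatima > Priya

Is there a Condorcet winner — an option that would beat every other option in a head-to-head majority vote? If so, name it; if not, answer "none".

Priya

Priya vs Fatima: 71–63 for Priya.
Priya vs Hassan: 90–44 for Priya.
Priya vs Elena: 80–54 for Priya.
Priya vs Omar: 85–49 for Priya.
Priya beats every other option head-to-head.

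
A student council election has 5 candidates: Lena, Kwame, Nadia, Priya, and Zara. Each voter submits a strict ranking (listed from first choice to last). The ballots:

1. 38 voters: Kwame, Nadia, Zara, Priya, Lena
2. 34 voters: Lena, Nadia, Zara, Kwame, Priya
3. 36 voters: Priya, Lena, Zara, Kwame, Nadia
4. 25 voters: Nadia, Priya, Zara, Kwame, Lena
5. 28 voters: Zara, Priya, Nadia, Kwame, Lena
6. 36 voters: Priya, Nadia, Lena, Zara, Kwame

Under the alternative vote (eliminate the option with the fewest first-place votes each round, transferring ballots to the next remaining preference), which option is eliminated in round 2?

Zara

Round 1: Lena 34, Kwame 38, Nadia 25, Priya 72, Zara 28. Eliminate Nadia.
Round 2: Lena 34, Kwame 38, Priya 97, Zara 28. Eliminate Zara.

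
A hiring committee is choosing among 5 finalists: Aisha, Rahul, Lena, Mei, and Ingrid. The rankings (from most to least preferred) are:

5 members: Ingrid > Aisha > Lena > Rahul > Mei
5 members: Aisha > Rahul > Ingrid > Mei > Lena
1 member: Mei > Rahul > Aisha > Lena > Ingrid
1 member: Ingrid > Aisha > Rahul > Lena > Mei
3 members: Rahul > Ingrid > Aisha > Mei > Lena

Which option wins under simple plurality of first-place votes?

Ingrid

First-place votes: Aisha 5, Rahul 3, Lena 0, Mei 1, Ingrid 6.
Ingrid has the most first-place votes.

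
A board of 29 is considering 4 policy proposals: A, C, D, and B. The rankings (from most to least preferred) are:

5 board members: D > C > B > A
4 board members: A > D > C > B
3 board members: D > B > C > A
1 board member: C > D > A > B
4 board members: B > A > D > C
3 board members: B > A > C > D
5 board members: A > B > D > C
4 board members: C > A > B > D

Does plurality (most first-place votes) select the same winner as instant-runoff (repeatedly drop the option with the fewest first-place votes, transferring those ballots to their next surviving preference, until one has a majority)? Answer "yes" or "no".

Plurality — first-place votes: A 9, C 5, D 8, B 7. Winner: A.
Instant-runoff — R1 A 9, C 5, D 8, B 7 (C out); R2 A 13, D 9, B 7 (B out); R3 A 20, D 9 (A winner). Winner: A.
The two methods agree.

yes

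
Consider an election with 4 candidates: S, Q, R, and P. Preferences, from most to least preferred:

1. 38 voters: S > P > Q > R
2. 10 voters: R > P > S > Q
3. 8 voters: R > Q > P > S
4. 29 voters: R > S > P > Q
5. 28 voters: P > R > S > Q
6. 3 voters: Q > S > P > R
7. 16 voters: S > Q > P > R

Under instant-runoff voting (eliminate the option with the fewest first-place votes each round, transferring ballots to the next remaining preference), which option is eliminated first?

Q

Round 1: S 54, Q 3, R 47, P 28. Eliminate Q.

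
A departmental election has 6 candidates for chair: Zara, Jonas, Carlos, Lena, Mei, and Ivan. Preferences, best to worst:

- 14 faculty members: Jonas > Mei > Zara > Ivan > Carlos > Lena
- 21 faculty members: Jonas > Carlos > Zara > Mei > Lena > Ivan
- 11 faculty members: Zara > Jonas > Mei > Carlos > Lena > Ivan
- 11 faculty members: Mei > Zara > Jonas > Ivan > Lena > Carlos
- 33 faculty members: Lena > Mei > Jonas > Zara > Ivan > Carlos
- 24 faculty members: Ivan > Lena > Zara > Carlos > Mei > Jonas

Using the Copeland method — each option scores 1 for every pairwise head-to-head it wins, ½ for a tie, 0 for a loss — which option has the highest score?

Mei

Zara: beats Carlos and Ivan; ties Lena; loses to Jonas and Mei → score 2.5.
Jonas: beats Zara, Carlos, and Ivan; ties Lena; loses to Mei → score 3.5.
Carlos: loses to Zara, Jonas, Lena, Mei, and Ivan → score 0.
Lena: beats Carlos and Ivan; ties Zara, Jonas, and Mei → score 3.5.
Mei: beats Zara, Jonas, Carlos, and Ivan; ties Lena → score 4.5.
Ivan: beats Carlos; loses to Zara, Jonas, Lena, and Mei → score 1.
Mei has the best pairwise record.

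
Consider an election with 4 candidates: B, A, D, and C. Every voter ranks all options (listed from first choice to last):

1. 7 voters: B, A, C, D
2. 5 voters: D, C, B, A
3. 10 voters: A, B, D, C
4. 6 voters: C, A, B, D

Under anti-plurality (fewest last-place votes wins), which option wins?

Last-place votes: B 0, A 5, D 13, C 10.
B is ranked last by the fewest voters, so B wins.

B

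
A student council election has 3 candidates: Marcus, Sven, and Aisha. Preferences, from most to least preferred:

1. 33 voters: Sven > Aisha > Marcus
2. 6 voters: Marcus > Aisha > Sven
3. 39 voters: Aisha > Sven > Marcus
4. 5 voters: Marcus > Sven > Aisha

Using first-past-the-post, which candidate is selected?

First-place votes: Marcus 11, Sven 33, Aisha 39.
Aisha has the most first-place votes.

Aisha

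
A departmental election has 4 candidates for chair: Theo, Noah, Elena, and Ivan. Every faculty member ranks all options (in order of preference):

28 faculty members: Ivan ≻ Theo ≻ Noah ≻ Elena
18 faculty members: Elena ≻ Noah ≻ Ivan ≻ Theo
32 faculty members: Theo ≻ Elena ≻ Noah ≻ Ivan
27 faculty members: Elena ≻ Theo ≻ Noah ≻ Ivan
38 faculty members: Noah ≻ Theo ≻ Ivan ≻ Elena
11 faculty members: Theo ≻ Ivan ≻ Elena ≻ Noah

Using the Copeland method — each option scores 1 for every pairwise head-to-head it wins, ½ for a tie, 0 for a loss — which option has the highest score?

Theo

Theo: beats Noah, Elena, and Ivan → score 3.
Noah: beats Ivan; loses to Theo and Elena → score 1.
Elena: beats Noah; ties Ivan; loses to Theo → score 1.5.
Ivan: ties Elena; loses to Theo and Noah → score 0.5.
Theo has the best pairwise record.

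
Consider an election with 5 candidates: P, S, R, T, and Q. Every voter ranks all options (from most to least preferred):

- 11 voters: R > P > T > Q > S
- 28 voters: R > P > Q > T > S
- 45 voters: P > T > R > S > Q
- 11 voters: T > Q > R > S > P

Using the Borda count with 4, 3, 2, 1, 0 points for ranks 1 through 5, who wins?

P: 11·3 + 28·3 + 45·4 + 11·0 = 297
S: 11·0 + 28·0 + 45·1 + 11·1 = 56
R: 11·4 + 28·4 + 45·2 + 11·2 = 268
T: 11·2 + 28·1 + 45·3 + 11·4 = 229
Q: 11·1 + 28·2 + 45·0 + 11·3 = 100
P has the highest Borda score (297).

P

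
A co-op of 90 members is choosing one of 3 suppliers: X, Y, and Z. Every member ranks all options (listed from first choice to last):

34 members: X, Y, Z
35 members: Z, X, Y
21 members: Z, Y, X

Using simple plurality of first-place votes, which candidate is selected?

Z

First-place votes: X 34, Y 0, Z 56.
Z has the most first-place votes.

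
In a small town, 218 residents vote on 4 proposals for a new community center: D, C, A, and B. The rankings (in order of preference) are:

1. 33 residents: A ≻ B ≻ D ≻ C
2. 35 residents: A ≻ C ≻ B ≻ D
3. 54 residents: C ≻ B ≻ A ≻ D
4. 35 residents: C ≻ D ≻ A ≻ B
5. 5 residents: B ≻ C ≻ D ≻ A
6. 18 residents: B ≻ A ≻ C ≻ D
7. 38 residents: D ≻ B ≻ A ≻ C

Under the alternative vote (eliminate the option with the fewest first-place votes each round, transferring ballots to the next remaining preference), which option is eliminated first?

Round 1: D 38, C 89, A 68, B 23. Eliminate B.

B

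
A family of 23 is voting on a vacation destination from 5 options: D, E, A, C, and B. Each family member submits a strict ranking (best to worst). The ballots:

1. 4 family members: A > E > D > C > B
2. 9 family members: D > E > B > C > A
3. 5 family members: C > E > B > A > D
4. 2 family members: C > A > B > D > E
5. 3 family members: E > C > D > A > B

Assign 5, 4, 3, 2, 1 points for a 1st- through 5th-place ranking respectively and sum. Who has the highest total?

E

D: 4·3 + 9·5 + 5·1 + 2·2 + 3·3 = 75
E: 4·4 + 9·4 + 5·4 + 2·1 + 3·5 = 89
A: 4·5 + 9·1 + 5·2 + 2·4 + 3·2 = 53
C: 4·2 + 9·2 + 5·5 + 2·5 + 3·4 = 73
B: 4·1 + 9·3 + 5·3 + 2·3 + 3·1 = 55
E has the highest Borda score (89).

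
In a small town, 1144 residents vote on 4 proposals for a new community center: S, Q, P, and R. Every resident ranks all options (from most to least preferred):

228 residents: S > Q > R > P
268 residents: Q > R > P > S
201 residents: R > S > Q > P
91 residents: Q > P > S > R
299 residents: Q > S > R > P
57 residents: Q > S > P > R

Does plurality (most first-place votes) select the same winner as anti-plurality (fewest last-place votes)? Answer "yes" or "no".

Plurality — first-place votes: S 228, Q 715, P 0, R 201. Winner: Q.
Anti-plurality — last-place votes: S 268, Q 0, P 728, R 148. Winner: Q.
The two methods agree.

yes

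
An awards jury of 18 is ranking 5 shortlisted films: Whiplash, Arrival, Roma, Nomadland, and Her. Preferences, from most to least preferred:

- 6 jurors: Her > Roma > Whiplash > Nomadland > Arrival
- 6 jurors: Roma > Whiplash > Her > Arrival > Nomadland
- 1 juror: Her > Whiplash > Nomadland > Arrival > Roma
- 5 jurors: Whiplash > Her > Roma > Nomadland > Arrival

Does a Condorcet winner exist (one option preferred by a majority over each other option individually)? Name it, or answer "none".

Checking pairwise contests:
Roma beats Whiplash 12–6.
Whiplash beats Arrival 18–0.
Her beats Roma 12–6.
Whiplash beats Nomadland 18–0.
Whiplash beats Her 11–7.
Every option loses at least one head-to-head, so there is no Condorcet winner.

none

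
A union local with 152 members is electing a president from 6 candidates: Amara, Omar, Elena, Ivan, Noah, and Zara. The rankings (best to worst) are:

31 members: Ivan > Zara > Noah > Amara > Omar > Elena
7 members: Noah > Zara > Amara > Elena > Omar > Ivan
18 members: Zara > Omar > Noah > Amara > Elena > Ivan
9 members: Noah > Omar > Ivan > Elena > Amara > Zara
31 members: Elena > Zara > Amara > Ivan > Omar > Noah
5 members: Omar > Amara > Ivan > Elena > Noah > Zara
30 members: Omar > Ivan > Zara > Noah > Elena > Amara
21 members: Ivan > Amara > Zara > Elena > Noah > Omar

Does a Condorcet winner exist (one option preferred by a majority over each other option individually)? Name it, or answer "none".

Ivan vs Amara: 91–61 for Ivan.
Ivan vs Omar: 83–69 for Ivan.
Ivan vs Elena: 96–56 for Ivan.
Ivan vs Noah: 118–34 for Ivan.
Ivan vs Zara: 96–56 for Ivan.
Ivan beats every other option head-to-head.

Ivan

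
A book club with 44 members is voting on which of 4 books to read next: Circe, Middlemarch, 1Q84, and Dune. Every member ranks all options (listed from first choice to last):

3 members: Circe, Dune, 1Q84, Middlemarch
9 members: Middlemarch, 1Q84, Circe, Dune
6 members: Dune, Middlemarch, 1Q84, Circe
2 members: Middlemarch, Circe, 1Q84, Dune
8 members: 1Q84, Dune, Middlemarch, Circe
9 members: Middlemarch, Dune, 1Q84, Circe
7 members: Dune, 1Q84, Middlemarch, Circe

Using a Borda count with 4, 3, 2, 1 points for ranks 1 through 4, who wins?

Middlemarch

Circe: 3·4 + 9·2 + 6·1 + 2·3 + 8·1 + 9·1 + 7·1 = 66
Middlemarch: 3·1 + 9·4 + 6·3 + 2·4 + 8·2 + 9·4 + 7·2 = 131
1Q84: 3·2 + 9·3 + 6·2 + 2·2 + 8·4 + 9·2 + 7·3 = 120
Dune: 3·3 + 9·1 + 6·4 + 2·1 + 8·3 + 9·3 + 7·4 = 123
Middlemarch has the highest Borda score (131).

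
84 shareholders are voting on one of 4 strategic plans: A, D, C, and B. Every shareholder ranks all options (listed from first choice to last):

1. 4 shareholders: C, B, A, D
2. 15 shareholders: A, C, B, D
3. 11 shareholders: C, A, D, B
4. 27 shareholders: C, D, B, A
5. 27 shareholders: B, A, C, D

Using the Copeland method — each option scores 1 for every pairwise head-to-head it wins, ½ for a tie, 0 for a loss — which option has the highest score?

A: beats D; ties C; loses to B → score 1.5.
D: loses to A, C, and B → score 0.
C: beats D and B; ties A → score 2.5.
B: beats A and D; loses to C → score 2.
C has the best pairwise record.

C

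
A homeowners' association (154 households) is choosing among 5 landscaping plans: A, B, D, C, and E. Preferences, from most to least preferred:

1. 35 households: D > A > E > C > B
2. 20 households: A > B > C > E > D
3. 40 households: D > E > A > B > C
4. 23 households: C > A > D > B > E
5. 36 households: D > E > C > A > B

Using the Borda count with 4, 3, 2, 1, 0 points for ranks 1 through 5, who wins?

A: 35·3 + 20·4 + 40·2 + 23·3 + 36·1 = 370
B: 35·0 + 20·3 + 40·1 + 23·1 + 36·0 = 123
D: 35·4 + 20·0 + 40·4 + 23·2 + 36·4 = 490
C: 35·1 + 20·2 + 40·0 + 23·4 + 36·2 = 239
E: 35·2 + 20·1 + 40·3 + 23·0 + 36·3 = 318
D has the highest Borda score (490).

D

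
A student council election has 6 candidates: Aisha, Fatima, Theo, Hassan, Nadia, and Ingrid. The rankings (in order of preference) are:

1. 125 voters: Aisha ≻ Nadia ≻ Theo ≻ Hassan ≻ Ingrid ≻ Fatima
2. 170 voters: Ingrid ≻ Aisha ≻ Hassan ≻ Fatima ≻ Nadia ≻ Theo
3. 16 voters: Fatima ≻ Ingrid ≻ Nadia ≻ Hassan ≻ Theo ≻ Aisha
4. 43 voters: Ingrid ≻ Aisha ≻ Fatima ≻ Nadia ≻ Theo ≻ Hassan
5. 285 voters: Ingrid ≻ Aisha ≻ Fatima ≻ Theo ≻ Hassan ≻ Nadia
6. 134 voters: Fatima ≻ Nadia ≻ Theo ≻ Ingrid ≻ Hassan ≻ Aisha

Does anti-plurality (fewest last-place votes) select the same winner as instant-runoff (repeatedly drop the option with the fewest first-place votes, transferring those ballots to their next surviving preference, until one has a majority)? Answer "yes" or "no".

yes

Anti-plurality — last-place votes: Aisha 150, Fatima 125, Theo 170, Hassan 43, Nadia 285, Ingrid 0. Winner: Ingrid.
Instant-runoff — R1 Aisha 125, Fatima 150, Theo 0, Hassan 0, Nadia 0, Ingrid 498 (Ingrid winner). Winner: Ingrid.
The two methods agree.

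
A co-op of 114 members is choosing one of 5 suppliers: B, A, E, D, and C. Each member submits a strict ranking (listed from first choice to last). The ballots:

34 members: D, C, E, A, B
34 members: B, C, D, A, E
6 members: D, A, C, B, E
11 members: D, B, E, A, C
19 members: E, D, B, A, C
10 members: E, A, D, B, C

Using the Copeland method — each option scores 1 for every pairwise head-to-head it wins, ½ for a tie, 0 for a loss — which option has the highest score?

B: beats A and C; loses to E and D → score 2.
A: loses to B, E, D, and C → score 0.
E: beats B and A; loses to D and C → score 2.
D: beats B, A, E, and C → score 4.
C: beats A and E; loses to B and D → score 2.
D has the best pairwise record.

D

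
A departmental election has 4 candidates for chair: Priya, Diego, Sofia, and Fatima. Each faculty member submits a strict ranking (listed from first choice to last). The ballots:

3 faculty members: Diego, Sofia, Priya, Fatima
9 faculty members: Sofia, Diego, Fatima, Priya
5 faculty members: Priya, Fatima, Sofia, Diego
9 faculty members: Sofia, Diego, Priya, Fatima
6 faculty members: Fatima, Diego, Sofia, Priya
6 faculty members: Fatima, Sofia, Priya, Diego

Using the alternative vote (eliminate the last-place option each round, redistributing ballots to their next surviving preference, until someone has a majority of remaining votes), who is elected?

Round 1: Priya 5, Diego 3, Sofia 18, Fatima 12. Eliminate Diego.
Round 2: Priya 5, Sofia 21, Fatima 12. Sofia has a majority.

Sofia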